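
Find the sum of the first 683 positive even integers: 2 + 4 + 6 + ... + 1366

Sum of first n even numbers = n(n+1)
= 683×684
= 467172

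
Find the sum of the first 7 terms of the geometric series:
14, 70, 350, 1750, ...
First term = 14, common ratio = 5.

Sₙ = a(1 - rⁿ) / (1 - r)
S_7 = 14(1 - 5^7) / (1 - 5)
S_7 = 14(1 - 78125) / (-4)
S_7 = 273434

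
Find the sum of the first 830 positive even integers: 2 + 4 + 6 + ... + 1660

Sum of first n even numbers = n(n+1)
= 830×831
= 689730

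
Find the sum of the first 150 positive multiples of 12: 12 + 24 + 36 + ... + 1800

Factor out 12: = 12(1 + 2 + ... + 150) = 12 × n(n+1)/2
= 12 × 150×151/2
= 12 × 11325
= 135900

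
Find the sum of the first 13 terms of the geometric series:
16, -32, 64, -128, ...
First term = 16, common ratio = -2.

Sₙ = a(1 - rⁿ) / (1 - r)
S_13 = 16(1 - (-2)^13) / (1 - (-2))
S_13 = 16(1 - (-8192)) / (3)
S_13 = 43696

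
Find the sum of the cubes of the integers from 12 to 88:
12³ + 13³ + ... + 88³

Use ∑_{k=1}^{n} k³ = [n(n+1)/2]², then subtract the first 11 terms.
∑_{k=1}^{88} k³ = [88×89/2]² = 3916² = 15335056
∑_{k=1}^{11} k³ = [11×12/2]² = 66² = 4356
∑_{k=12}^{88} k³ = 15335056 - 4356 = 15330700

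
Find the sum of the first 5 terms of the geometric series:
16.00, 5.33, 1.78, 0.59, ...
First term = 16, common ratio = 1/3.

Sₙ = a(1 - rⁿ) / (1 - r)
S_5 = 16(1 - (1/3)^5) / (1 - (1/3))
S_5 = 16(1 - (1/243)) / (2/3)
S_5 = 1936/81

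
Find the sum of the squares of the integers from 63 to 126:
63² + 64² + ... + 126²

Use ∑_{k=1}^{n} k² = n(n+1)(2n+1)/6, then subtract the first 62 terms.
∑_{k=1}^{126} k² = 126×127×253/6 = 674751
∑_{k=1}^{62} k² = 62×63×125/6 = 81375
∑_{k=63}^{126} k² = 674751 - 81375 = 593376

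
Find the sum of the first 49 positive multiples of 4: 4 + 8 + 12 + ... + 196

Factor out 4: = 4(1 + 2 + ... + 49) = 4 × n(n+1)/2
= 4 × 49×50/2
= 4 × 1225
= 4900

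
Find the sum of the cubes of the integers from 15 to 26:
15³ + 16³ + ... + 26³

Use ∑_{k=1}^{n} k³ = [n(n+1)/2]², then subtract the first 14 terms.
∑_{k=1}^{26} k³ = [26×27/2]² = 351² = 123201
∑_{k=1}^{14} k³ = [14×15/2]² = 105² = 11025
∑_{k=15}^{26} k³ = 123201 - 11025 = 112176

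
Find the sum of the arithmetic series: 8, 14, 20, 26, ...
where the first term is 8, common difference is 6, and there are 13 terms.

Sₙ = n/2 × (first + last)
Last term = a + (n-1)d = 8 + (13-1)×6 = 80
S_13 = 13/2 × (8 + 80)
S_13 = 13/2 × 88 = 572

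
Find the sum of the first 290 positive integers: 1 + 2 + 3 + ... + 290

Formula: ∑k = n(n+1)/2
= 290×291/2
= 84390/2
= 42195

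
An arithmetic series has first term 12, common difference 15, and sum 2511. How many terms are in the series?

Using S = n/2 × [2a + (n-1)d]
2511 = n/2 × [2(12) + (n-1)(15)]
2511 = n/2 × [24 + 15n - 15]
5022 = n × [9 + 15n]
15n² + (9)n - 5022 = 0
Discriminant: Δ = (9)² - 4(15)(-5022) = 81 + 301320 = 301401
√Δ = 549
n = [-(9) + √Δ] / (2·15) = (-9 + 549) / 30 = 540 / 30 = 18
(The negative root is discarded since n must be a positive integer.)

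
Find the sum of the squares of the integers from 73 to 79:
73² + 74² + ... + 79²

Use ∑_{k=1}^{n} k² = n(n+1)(2n+1)/6, then subtract the first 72 terms.
∑_{k=1}^{79} k² = 79×80×159/6 = 167480
∑_{k=1}^{72} k² = 72×73×145/6 = 127020
∑_{k=73}^{79} k² = 167480 - 127020 = 40460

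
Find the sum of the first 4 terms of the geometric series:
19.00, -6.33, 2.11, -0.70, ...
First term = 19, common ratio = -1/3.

Sₙ = a(1 - rⁿ) / (1 - r)
S_4 = 19(1 - (-1/3)^4) / (1 - (-1/3))
S_4 = 19(1 - (1/81)) / (4/3)
S_4 = 380/27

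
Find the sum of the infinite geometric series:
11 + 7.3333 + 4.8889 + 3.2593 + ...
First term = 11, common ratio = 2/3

For |r| < 1, S = a / (1 - r)
S = 11 / (1 - (2/3))
S = 11 / (1/3)
S = 33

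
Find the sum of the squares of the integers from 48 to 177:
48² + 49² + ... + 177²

Use ∑_{k=1}^{n} k² = n(n+1)(2n+1)/6, then subtract the first 47 terms.
∑_{k=1}^{177} k² = 177×178×355/6 = 1864105
∑_{k=1}^{47} k² = 47×48×95/6 = 35720
∑_{k=48}^{177} k² = 1864105 - 35720 = 1828385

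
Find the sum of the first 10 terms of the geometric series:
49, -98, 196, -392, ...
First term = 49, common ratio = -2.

Sₙ = a(1 - rⁿ) / (1 - r)
S_10 = 49(1 - (-2)^10) / (1 - (-2))
S_10 = 49(1 - 1024) / (3)
S_10 = -16709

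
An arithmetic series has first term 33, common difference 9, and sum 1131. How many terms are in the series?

Using S = n/2 × [2a + (n-1)d]
1131 = n/2 × [2(33) + (n-1)(9)]
1131 = n/2 × [66 + 9n - 9]
2262 = n × [57 + 9n]
9n² + (57)n - 2262 = 0
Discriminant: Δ = (57)² - 4(9)(-2262) = 3249 + 81432 = 84681
√Δ = 291
n = [-(57) + √Δ] / (2·9) = (-57 + 291) / 18 = 234 / 18 = 13
(The negative root is discarded since n must be a positive integer.)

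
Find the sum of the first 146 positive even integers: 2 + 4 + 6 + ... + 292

Sum of first n even numbers = n(n+1)
= 146×147
= 21462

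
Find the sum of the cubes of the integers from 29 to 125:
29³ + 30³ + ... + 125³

Use ∑_{k=1}^{n} k³ = [n(n+1)/2]², then subtract the first 28 terms.
∑_{k=1}^{125} k³ = [125×126/2]² = 7875² = 62015625
∑_{k=1}^{28} k³ = [28×29/2]² = 406² = 164836
∑_{k=29}^{125} k³ = 62015625 - 164836 = 61850789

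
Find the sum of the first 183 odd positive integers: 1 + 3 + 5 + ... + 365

Sum of first n odd numbers = n²
= 183²
= 33489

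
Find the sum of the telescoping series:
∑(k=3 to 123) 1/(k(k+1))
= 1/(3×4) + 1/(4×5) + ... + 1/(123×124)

Partial fractions: 1/(k(k+1)) = 1/k - 1/(k+1)
The series telescopes:
= (1/3 - 1/4) + (1/4 - 1/5) + ... + (1/123 - 1/124)
= 1/3 - 1/124
= 121/372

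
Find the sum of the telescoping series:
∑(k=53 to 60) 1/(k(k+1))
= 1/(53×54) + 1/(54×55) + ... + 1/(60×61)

Partial fractions: 1/(k(k+1)) = 1/k - 1/(k+1)
The series telescopes:
= (1/53 - 1/54) + (1/54 - 1/55) + ... + (1/60 - 1/61)
= 1/53 - 1/61
= 8/3233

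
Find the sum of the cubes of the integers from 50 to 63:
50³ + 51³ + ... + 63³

Use ∑_{k=1}^{n} k³ = [n(n+1)/2]², then subtract the first 49 terms.
∑_{k=1}^{63} k³ = [63×64/2]² = 2016² = 4064256
∑_{k=1}^{49} k³ = [49×50/2]² = 1225² = 1500625
∑_{k=50}^{63} k³ = 4064256 - 1500625 = 2563631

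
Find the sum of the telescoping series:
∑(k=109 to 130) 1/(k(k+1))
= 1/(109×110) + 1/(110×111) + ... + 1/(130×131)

Partial fractions: 1/(k(k+1)) = 1/k - 1/(k+1)
The series telescopes:
= (1/109 - 1/110) + (1/110 - 1/111) + ... + (1/130 - 1/131)
= 1/109 - 1/131
= 22/14279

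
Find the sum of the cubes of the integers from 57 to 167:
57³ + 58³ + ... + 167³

Use ∑_{k=1}^{n} k³ = [n(n+1)/2]², then subtract the first 56 terms.
∑_{k=1}^{167} k³ = [167×168/2]² = 14028² = 196784784
∑_{k=1}^{56} k³ = [56×57/2]² = 1596² = 2547216
∑_{k=57}^{167} k³ = 196784784 - 2547216 = 194237568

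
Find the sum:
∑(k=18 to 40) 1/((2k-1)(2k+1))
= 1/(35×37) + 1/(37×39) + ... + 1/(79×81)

Partial fractions: 1/((2k-1)(2k+1)) = (1/2)[1/(2k-1) - 1/(2k+1)]
The series telescopes:
= (1/2)[1/35 - 1/81]
= 23/2835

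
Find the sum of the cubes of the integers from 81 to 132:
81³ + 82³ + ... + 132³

Use ∑_{k=1}^{n} k³ = [n(n+1)/2]², then subtract the first 80 terms.
∑_{k=1}^{132} k³ = [132×133/2]² = 8778² = 77053284
∑_{k=1}^{80} k³ = [80×81/2]² = 3240² = 10497600
∑_{k=81}^{132} k³ = 77053284 - 10497600 = 66555684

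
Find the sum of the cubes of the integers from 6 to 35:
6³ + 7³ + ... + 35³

Use ∑_{k=1}^{n} k³ = [n(n+1)/2]², then subtract the first 5 terms.
∑_{k=1}^{35} k³ = [35×36/2]² = 630² = 396900
∑_{k=1}^{5} k³ = [5×6/2]² = 15² = 225
∑_{k=6}^{35} k³ = 396900 - 225 = 396675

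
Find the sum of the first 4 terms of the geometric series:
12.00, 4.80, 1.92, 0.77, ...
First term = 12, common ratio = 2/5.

Sₙ = a(1 - rⁿ) / (1 - r)
S_4 = 12(1 - (2/5)^4) / (1 - (2/5))
S_4 = 12(1 - (16/625)) / (3/5)
S_4 = 2436/125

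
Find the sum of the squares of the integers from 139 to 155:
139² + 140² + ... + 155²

Use ∑_{k=1}^{n} k² = n(n+1)(2n+1)/6, then subtract the first 138 terms.
∑_{k=1}^{155} k² = 155×156×311/6 = 1253330
∑_{k=1}^{138} k² = 138×139×277/6 = 885569
∑_{k=139}^{155} k² = 1253330 - 885569 = 367761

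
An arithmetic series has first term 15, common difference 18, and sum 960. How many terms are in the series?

Using S = n/2 × [2a + (n-1)d]
960 = n/2 × [2(15) + (n-1)(18)]
960 = n/2 × [30 + 18n - 18]
1920 = n × [12 + 18n]
18n² + (12)n - 1920 = 0
Discriminant: Δ = (12)² - 4(18)(-1920) = 144 + 138240 = 138384
√Δ = 372
n = [-(12) + √Δ] / (2·18) = (-12 + 372) / 36 = 360 / 36 = 10
(The negative root is discarded since n must be a positive integer.)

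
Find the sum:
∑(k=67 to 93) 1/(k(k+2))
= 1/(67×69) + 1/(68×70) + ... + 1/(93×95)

Partial fractions: 1/(k(k+2)) = (1/2)[1/k - 1/(k+2)]
Telescoping leaves the first two and last two terms:
= (1/2)[1/67 + 1/68 - 1/94 - 1/95]
= 172233/40685080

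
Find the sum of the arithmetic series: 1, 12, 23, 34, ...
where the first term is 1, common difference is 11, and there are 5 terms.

Sₙ = n/2 × (first + last)
Last term = a + (n-1)d = 1 + (5-1)×11 = 45
S_5 = 5/2 × (1 + 45)
S_5 = 5/2 × 46 = 115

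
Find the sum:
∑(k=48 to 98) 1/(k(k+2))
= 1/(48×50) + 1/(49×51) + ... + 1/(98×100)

Partial fractions: 1/(k(k+2)) = (1/2)[1/k - 1/(k+2)]
Telescoping leaves the first two and last two terms:
= (1/2)[1/48 + 1/49 - 1/99 - 1/100]
= 41021/3880800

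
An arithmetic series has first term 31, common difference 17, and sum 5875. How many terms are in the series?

Using S = n/2 × [2a + (n-1)d]
5875 = n/2 × [2(31) + (n-1)(17)]
5875 = n/2 × [62 + 17n - 17]
11750 = n × [45 + 17n]
17n² + (45)n - 11750 = 0
Discriminant: Δ = (45)² - 4(17)(-11750) = 2025 + 799000 = 801025
√Δ = 895
n = [-(45) + √Δ] / (2·17) = (-45 + 895) / 34 = 850 / 34 = 25
(The negative root is discarded since n must be a positive integer.)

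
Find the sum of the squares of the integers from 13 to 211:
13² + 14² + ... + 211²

Use ∑_{k=1}^{n} k² = n(n+1)(2n+1)/6, then subtract the first 12 terms.
∑_{k=1}^{211} k² = 211×212×423/6 = 3153606
∑_{k=1}^{12} k² = 12×13×25/6 = 650
∑_{k=13}^{211} k² = 3153606 - 650 = 3152956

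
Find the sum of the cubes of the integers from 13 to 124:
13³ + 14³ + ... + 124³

Use ∑_{k=1}^{n} k³ = [n(n+1)/2]², then subtract the first 12 terms.
∑_{k=1}^{124} k³ = [124×125/2]² = 7750² = 60062500
∑_{k=1}^{12} k³ = [12×13/2]² = 78² = 6084
∑_{k=13}^{124} k³ = 60062500 - 6084 = 60056416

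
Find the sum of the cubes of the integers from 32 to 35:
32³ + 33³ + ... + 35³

Use ∑_{k=1}^{n} k³ = [n(n+1)/2]², then subtract the first 31 terms.
∑_{k=1}^{35} k³ = [35×36/2]² = 630² = 396900
∑_{k=1}^{31} k³ = [31×32/2]² = 496² = 246016
∑_{k=32}^{35} k³ = 396900 - 246016 = 150884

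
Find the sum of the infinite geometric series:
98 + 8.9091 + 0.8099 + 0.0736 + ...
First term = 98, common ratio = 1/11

For |r| < 1, S = a / (1 - r)
S = 98 / (1 - (1/11))
S = 98 / (10/11)
S = 539/5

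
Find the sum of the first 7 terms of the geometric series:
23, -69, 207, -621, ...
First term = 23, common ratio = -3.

Sₙ = a(1 - rⁿ) / (1 - r)
S_7 = 23(1 - (-3)^7) / (1 - (-3))
S_7 = 23(1 - (-2187)) / (4)
S_7 = 12581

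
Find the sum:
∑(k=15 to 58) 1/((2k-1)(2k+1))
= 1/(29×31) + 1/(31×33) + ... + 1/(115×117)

Partial fractions: 1/((2k-1)(2k+1)) = (1/2)[1/(2k-1) - 1/(2k+1)]
The series telescopes:
= (1/2)[1/29 - 1/117]
= 44/3393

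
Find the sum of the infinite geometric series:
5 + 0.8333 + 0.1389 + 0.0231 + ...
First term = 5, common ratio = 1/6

For |r| < 1, S = a / (1 - r)
S = 5 / (1 - (1/6))
S = 5 / (5/6)
S = 6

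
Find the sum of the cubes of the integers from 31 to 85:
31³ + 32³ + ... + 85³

Use ∑_{k=1}^{n} k³ = [n(n+1)/2]², then subtract the first 30 terms.
∑_{k=1}^{85} k³ = [85×86/2]² = 3655² = 13359025
∑_{k=1}^{30} k³ = [30×31/2]² = 465² = 216225
∑_{k=31}^{85} k³ = 13359025 - 216225 = 13142800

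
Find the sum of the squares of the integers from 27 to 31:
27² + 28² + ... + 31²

Use ∑_{k=1}^{n} k² = n(n+1)(2n+1)/6, then subtract the first 26 terms.
∑_{k=1}^{31} k² = 31×32×63/6 = 10416
∑_{k=1}^{26} k² = 26×27×53/6 = 6201
∑_{k=27}^{31} k² = 10416 - 6201 = 4215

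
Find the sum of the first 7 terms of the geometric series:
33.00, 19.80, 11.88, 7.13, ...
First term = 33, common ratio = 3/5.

Sₙ = a(1 - rⁿ) / (1 - r)
S_7 = 33(1 - (3/5)^7) / (1 - (3/5))
S_7 = 33(1 - (2187/78125)) / (2/5)
S_7 = 1252977/15625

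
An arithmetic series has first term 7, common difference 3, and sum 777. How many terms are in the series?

Using S = n/2 × [2a + (n-1)d]
777 = n/2 × [2(7) + (n-1)(3)]
777 = n/2 × [14 + 3n - 3]
1554 = n × [11 + 3n]
3n² + (11)n - 1554 = 0
Discriminant: Δ = (11)² - 4(3)(-1554) = 121 + 18648 = 18769
√Δ = 137
n = [-(11) + √Δ] / (2·3) = (-11 + 137) / 6 = 126 / 6 = 21
(The negative root is discarded since n must be a positive integer.)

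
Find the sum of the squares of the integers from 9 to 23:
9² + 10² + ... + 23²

Use ∑_{k=1}^{n} k² = n(n+1)(2n+1)/6, then subtract the first 8 terms.
∑_{k=1}^{23} k² = 23×24×47/6 = 4324
∑_{k=1}^{8} k² = 8×9×17/6 = 204
∑_{k=9}^{23} k² = 4324 - 204 = 4120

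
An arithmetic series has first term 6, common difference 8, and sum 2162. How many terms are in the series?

Using S = n/2 × [2a + (n-1)d]
2162 = n/2 × [2(6) + (n-1)(8)]
2162 = n/2 × [12 + 8n - 8]
4324 = n × [4 + 8n]
8n² + (4)n - 4324 = 0
Discriminant: Δ = (4)² - 4(8)(-4324) = 16 + 138368 = 138384
√Δ = 372
n = [-(4) + √Δ] / (2·8) = (-4 + 372) / 16 = 368 / 16 = 23
(The negative root is discarded since n must be a positive integer.)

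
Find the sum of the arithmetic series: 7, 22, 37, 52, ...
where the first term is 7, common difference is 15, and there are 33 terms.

Sₙ = n/2 × (first + last)
Last term = a + (n-1)d = 7 + (33-1)×15 = 487
S_33 = 33/2 × (7 + 487)
S_33 = 33/2 × 494 = 8151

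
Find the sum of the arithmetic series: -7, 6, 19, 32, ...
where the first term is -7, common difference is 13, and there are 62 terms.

Sₙ = n/2 × (first + last)
Last term = a + (n-1)d = -7 + (62-1)×13 = 786
S_62 = 62/2 × (-7 + 786)
S_62 = 62/2 × 779 = 24149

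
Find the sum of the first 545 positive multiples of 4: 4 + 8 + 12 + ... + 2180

Factor out 4: = 4(1 + 2 + ... + 545) = 4 × n(n+1)/2
= 4 × 545×546/2
= 4 × 148785
= 595140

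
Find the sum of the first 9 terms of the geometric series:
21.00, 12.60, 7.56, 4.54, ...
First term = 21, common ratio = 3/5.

Sₙ = a(1 - rⁿ) / (1 - r)
S_9 = 21(1 - (3/5)^9) / (1 - (3/5))
S_9 = 21(1 - (19683/1953125)) / (2/5)
S_9 = 20301141/390625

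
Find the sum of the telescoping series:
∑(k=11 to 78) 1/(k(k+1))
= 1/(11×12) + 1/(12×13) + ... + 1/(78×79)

Partial fractions: 1/(k(k+1)) = 1/k - 1/(k+1)
The series telescopes:
= (1/11 - 1/12) + (1/12 - 1/13) + ... + (1/78 - 1/79)
= 1/11 - 1/79
= 68/869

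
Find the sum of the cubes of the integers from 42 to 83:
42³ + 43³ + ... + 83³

Use ∑_{k=1}^{n} k³ = [n(n+1)/2]², then subtract the first 41 terms.
∑_{k=1}^{83} k³ = [83×84/2]² = 3486² = 12152196
∑_{k=1}^{41} k³ = [41×42/2]² = 861² = 741321
∑_{k=42}^{83} k³ = 12152196 - 741321 = 11410875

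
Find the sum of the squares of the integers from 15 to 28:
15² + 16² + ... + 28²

Use ∑_{k=1}^{n} k² = n(n+1)(2n+1)/6, then subtract the first 14 terms.
∑_{k=1}^{28} k² = 28×29×57/6 = 7714
∑_{k=1}^{14} k² = 14×15×29/6 = 1015
∑_{k=15}^{28} k² = 7714 - 1015 = 6699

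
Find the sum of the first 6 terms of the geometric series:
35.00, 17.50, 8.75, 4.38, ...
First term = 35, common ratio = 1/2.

Sₙ = a(1 - rⁿ) / (1 - r)
S_6 = 35(1 - (1/2)^6) / (1 - (1/2))
S_6 = 35(1 - (1/64)) / (1/2)
S_6 = 2205/32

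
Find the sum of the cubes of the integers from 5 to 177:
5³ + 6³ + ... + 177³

Use ∑_{k=1}^{n} k³ = [n(n+1)/2]², then subtract the first 4 terms.
∑_{k=1}^{177} k³ = [177×178/2]² = 15753² = 248157009
∑_{k=1}^{4} k³ = [4×5/2]² = 10² = 100
∑_{k=5}^{177} k³ = 248157009 - 100 = 248156909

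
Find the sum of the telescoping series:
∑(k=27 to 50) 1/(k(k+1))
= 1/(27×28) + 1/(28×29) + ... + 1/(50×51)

Partial fractions: 1/(k(k+1)) = 1/k - 1/(k+1)
The series telescopes:
= (1/27 - 1/28) + (1/28 - 1/29) + ... + (1/50 - 1/51)
= 1/27 - 1/51
= 8/459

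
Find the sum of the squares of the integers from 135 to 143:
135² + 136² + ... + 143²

Use ∑_{k=1}^{n} k² = n(n+1)(2n+1)/6, then subtract the first 134 terms.
∑_{k=1}^{143} k² = 143×144×287/6 = 984984
∑_{k=1}^{134} k² = 134×135×269/6 = 811035
∑_{k=135}^{143} k² = 984984 - 811035 = 173949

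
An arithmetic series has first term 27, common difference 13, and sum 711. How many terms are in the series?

Using S = n/2 × [2a + (n-1)d]
711 = n/2 × [2(27) + (n-1)(13)]
711 = n/2 × [54 + 13n - 13]
1422 = n × [41 + 13n]
13n² + (41)n - 1422 = 0
Discriminant: Δ = (41)² - 4(13)(-1422) = 1681 + 73944 = 75625
√Δ = 275
n = [-(41) + √Δ] / (2·13) = (-41 + 275) / 26 = 234 / 26 = 9
(The negative root is discarded since n must be a positive integer.)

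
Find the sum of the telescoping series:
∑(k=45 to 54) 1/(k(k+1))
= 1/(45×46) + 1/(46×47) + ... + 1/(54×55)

Partial fractions: 1/(k(k+1)) = 1/k - 1/(k+1)
The series telescopes:
= (1/45 - 1/46) + (1/46 - 1/47) + ... + (1/54 - 1/55)
= 1/45 - 1/55
= 2/495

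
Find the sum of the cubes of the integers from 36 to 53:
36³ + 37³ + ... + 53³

Use ∑_{k=1}^{n} k³ = [n(n+1)/2]², then subtract the first 35 terms.
∑_{k=1}^{53} k³ = [53×54/2]² = 1431² = 2047761
∑_{k=1}^{35} k³ = [35×36/2]² = 630² = 396900
∑_{k=36}^{53} k³ = 2047761 - 396900 = 1650861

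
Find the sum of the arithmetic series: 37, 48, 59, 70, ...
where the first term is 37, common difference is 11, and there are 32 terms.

Sₙ = n/2 × (first + last)
Last term = a + (n-1)d = 37 + (32-1)×11 = 378
S_32 = 32/2 × (37 + 378)
S_32 = 32/2 × 415 = 6640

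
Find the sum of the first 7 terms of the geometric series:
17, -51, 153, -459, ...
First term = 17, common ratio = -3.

Sₙ = a(1 - rⁿ) / (1 - r)
S_7 = 17(1 - (-3)^7) / (1 - (-3))
S_7 = 17(1 - (-2187)) / (4)
S_7 = 9299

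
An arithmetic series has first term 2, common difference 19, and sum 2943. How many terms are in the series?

Using S = n/2 × [2a + (n-1)d]
2943 = n/2 × [2(2) + (n-1)(19)]
2943 = n/2 × [4 + 19n - 19]
5886 = n × [-15 + 19n]
19n² + (-15)n - 5886 = 0
Discriminant: Δ = (-15)² - 4(19)(-5886) = 225 + 447336 = 447561
√Δ = 669
n = [-(-15) + √Δ] / (2·19) = (15 + 669) / 38 = 684 / 38 = 18
(The negative root is discarded since n must be a positive integer.)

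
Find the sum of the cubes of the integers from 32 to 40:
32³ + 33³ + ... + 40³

Use ∑_{k=1}^{n} k³ = [n(n+1)/2]², then subtract the first 31 terms.
∑_{k=1}^{40} k³ = [40×41/2]² = 820² = 672400
∑_{k=1}^{31} k³ = [31×32/2]² = 496² = 246016
∑_{k=32}^{40} k³ = 672400 - 246016 = 426384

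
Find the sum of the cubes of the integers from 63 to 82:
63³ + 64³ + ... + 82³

Use ∑_{k=1}^{n} k³ = [n(n+1)/2]², then subtract the first 62 terms.
∑_{k=1}^{82} k³ = [82×83/2]² = 3403² = 11580409
∑_{k=1}^{62} k³ = [62×63/2]² = 1953² = 3814209
∑_{k=63}^{82} k³ = 11580409 - 3814209 = 7766200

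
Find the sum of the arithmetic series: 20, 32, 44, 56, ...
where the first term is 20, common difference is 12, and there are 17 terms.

Sₙ = n/2 × (first + last)
Last term = a + (n-1)d = 20 + (17-1)×12 = 212
S_17 = 17/2 × (20 + 212)
S_17 = 17/2 × 232 = 1972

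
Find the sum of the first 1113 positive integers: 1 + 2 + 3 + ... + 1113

Formula: ∑k = n(n+1)/2
= 1113×1114/2
= 1239882/2
= 619941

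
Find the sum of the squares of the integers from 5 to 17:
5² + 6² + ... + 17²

Use ∑_{k=1}^{n} k² = n(n+1)(2n+1)/6, then subtract the first 4 terms.
∑_{k=1}^{17} k² = 17×18×35/6 = 1785
∑_{k=1}^{4} k² = 4×5×9/6 = 30
∑_{k=5}^{17} k² = 1785 - 30 = 1755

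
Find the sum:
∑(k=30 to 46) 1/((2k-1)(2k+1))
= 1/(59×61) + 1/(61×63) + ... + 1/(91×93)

Partial fractions: 1/((2k-1)(2k+1)) = (1/2)[1/(2k-1) - 1/(2k+1)]
The series telescopes:
= (1/2)[1/59 - 1/93]
= 17/5487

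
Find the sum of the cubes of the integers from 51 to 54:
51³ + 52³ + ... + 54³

Use ∑_{k=1}^{n} k³ = [n(n+1)/2]², then subtract the first 50 terms.
∑_{k=1}^{54} k³ = [54×55/2]² = 1485² = 2205225
∑_{k=1}^{50} k³ = [50×51/2]² = 1275² = 1625625
∑_{k=51}^{54} k³ = 2205225 - 1625625 = 579600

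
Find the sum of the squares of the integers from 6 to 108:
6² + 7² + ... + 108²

Use ∑_{k=1}^{n} k² = n(n+1)(2n+1)/6, then subtract the first 5 terms.
∑_{k=1}^{108} k² = 108×109×217/6 = 425754
∑_{k=1}^{5} k² = 5×6×11/6 = 55
∑_{k=6}^{108} k² = 425754 - 55 = 425699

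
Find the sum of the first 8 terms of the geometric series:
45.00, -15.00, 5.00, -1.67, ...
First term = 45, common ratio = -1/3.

Sₙ = a(1 - rⁿ) / (1 - r)
S_8 = 45(1 - (-1/3)^8) / (1 - (-1/3))
S_8 = 45(1 - (1/6561)) / (4/3)
S_8 = 8200/243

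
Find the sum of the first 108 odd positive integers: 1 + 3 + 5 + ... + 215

Sum of first n odd numbers = n²
= 108²
= 11664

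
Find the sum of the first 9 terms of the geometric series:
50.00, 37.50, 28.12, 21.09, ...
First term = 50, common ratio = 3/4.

Sₙ = a(1 - rⁿ) / (1 - r)
S_9 = 50(1 - (3/4)^9) / (1 - (3/4))
S_9 = 50(1 - (19683/262144)) / (1/4)
S_9 = 6061525/32768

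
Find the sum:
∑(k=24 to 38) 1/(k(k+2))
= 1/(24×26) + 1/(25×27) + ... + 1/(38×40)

Partial fractions: 1/(k(k+2)) = (1/2)[1/k - 1/(k+2)]
Telescoping leaves the first two and last two terms:
= (1/2)[1/24 + 1/25 - 1/39 - 1/40]
= 121/7800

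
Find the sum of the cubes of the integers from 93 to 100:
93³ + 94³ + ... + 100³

Use ∑_{k=1}^{n} k³ = [n(n+1)/2]², then subtract the first 92 terms.
∑_{k=1}^{100} k³ = [100×101/2]² = 5050² = 25502500
∑_{k=1}^{92} k³ = [92×93/2]² = 4278² = 18301284
∑_{k=93}^{100} k³ = 25502500 - 18301284 = 7201216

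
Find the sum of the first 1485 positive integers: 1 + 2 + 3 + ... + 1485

Formula: ∑k = n(n+1)/2
= 1485×1486/2
= 2206710/2
= 1103355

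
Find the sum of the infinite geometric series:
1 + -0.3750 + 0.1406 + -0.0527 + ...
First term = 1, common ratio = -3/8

For |r| < 1, S = a / (1 - r)
S = 1 / (1 - (-3/8))
S = 1 / (11/8)
S = 8/11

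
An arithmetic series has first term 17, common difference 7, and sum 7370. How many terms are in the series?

Using S = n/2 × [2a + (n-1)d]
7370 = n/2 × [2(17) + (n-1)(7)]
7370 = n/2 × [34 + 7n - 7]
14740 = n × [27 + 7n]
7n² + (27)n - 14740 = 0
Discriminant: Δ = (27)² - 4(7)(-14740) = 729 + 412720 = 413449
√Δ = 643
n = [-(27) + √Δ] / (2·7) = (-27 + 643) / 14 = 616 / 14 = 44
(The negative root is discarded since n must be a positive integer.)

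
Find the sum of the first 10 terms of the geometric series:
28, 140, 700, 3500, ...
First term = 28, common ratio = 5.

Sₙ = a(1 - rⁿ) / (1 - r)
S_10 = 28(1 - 5^10) / (1 - 5)
S_10 = 28(1 - 9765625) / (-4)
S_10 = 68359368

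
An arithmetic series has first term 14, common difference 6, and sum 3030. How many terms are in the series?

Using S = n/2 × [2a + (n-1)d]
3030 = n/2 × [2(14) + (n-1)(6)]
3030 = n/2 × [28 + 6n - 6]
6060 = n × [22 + 6n]
6n² + (22)n - 6060 = 0
Discriminant: Δ = (22)² - 4(6)(-6060) = 484 + 145440 = 145924
√Δ = 382
n = [-(22) + √Δ] / (2·6) = (-22 + 382) / 12 = 360 / 12 = 30
(The negative root is discarded since n must be a positive integer.)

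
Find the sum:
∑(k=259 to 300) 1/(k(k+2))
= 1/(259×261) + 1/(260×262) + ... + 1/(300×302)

Partial fractions: 1/(k(k+2)) = (1/2)[1/k - 1/(k+2)]
Telescoping leaves the first two and last two terms:
= (1/2)[1/259 + 1/260 - 1/301 - 1/302]
= 469437/874477240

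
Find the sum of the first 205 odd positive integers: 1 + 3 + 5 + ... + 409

Sum of first n odd numbers = n²
= 205²
= 42025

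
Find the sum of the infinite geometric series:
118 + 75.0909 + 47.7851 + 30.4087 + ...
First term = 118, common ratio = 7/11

For |r| < 1, S = a / (1 - r)
S = 118 / (1 - (7/11))
S = 118 / (4/11)
S = 649/2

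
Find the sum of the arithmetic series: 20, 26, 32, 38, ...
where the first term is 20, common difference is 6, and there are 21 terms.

Sₙ = n/2 × (first + last)
Last term = a + (n-1)d = 20 + (21-1)×6 = 140
S_21 = 21/2 × (20 + 140)
S_21 = 21/2 × 160 = 1680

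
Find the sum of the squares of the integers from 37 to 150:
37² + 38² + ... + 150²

Use ∑_{k=1}^{n} k² = n(n+1)(2n+1)/6, then subtract the first 36 terms.
∑_{k=1}^{150} k² = 150×151×301/6 = 1136275
∑_{k=1}^{36} k² = 36×37×73/6 = 16206
∑_{k=37}^{150} k² = 1136275 - 16206 = 1120069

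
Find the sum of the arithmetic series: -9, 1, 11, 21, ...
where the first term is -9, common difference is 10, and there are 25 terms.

Sₙ = n/2 × (first + last)
Last term = a + (n-1)d = -9 + (25-1)×10 = 231
S_25 = 25/2 × (-9 + 231)
S_25 = 25/2 × 222 = 2775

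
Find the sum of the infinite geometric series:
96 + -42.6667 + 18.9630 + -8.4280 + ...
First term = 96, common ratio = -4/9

For |r| < 1, S = a / (1 - r)
S = 96 / (1 - (-4/9))
S = 96 / (13/9)
S = 864/13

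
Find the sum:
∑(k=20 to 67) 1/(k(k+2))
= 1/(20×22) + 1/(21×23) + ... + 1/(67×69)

Partial fractions: 1/(k(k+2)) = (1/2)[1/k - 1/(k+2)]
Telescoping leaves the first two and last two terms:
= (1/2)[1/20 + 1/21 - 1/68 - 1/69]
= 2809/82110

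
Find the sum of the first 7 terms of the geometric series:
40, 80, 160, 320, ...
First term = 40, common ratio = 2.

Sₙ = a(1 - rⁿ) / (1 - r)
S_7 = 40(1 - 2^7) / (1 - 2)
S_7 = 40(1 - 128) / (-1)
S_7 = 5080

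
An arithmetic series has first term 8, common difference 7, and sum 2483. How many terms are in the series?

Using S = n/2 × [2a + (n-1)d]
2483 = n/2 × [2(8) + (n-1)(7)]
2483 = n/2 × [16 + 7n - 7]
4966 = n × [9 + 7n]
7n² + (9)n - 4966 = 0
Discriminant: Δ = (9)² - 4(7)(-4966) = 81 + 139048 = 139129
√Δ = 373
n = [-(9) + √Δ] / (2·7) = (-9 + 373) / 14 = 364 / 14 = 26
(The negative root is discarded since n must be a positive integer.)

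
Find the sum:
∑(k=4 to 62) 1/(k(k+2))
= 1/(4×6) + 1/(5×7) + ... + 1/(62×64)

Partial fractions: 1/(k(k+2)) = (1/2)[1/k - 1/(k+2)]
Telescoping leaves the first two and last two terms:
= (1/2)[1/4 + 1/5 - 1/63 - 1/64]
= 8437/40320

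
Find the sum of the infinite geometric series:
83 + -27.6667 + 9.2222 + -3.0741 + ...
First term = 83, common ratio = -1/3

For |r| < 1, S = a / (1 - r)
S = 83 / (1 - (-1/3))
S = 83 / (4/3)
S = 249/4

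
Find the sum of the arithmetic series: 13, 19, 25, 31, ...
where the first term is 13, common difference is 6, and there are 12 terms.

Sₙ = n/2 × (first + last)
Last term = a + (n-1)d = 13 + (12-1)×6 = 79
S_12 = 12/2 × (13 + 79)
S_12 = 12/2 × 92 = 552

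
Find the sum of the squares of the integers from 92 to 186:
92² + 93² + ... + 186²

Use ∑_{k=1}^{n} k² = n(n+1)(2n+1)/6, then subtract the first 91 terms.
∑_{k=1}^{186} k² = 186×187×373/6 = 2162281
∑_{k=1}^{91} k² = 91×92×183/6 = 255346
∑_{k=92}^{186} k² = 2162281 - 255346 = 1906935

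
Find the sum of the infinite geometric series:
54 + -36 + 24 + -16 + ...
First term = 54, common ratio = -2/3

For |r| < 1, S = a / (1 - r)
S = 54 / (1 - (-2/3))
S = 54 / (5/3)
S = 162/5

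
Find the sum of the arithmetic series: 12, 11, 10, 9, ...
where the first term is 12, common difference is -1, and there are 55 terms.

Sₙ = n/2 × (first + last)
Last term = a + (n-1)d = 12 + (55-1)×(-1) = -42
S_55 = 55/2 × (12 + (-42))
S_55 = 55/2 × (-30) = -825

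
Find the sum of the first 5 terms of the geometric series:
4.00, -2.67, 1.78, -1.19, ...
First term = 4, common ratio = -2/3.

Sₙ = a(1 - rⁿ) / (1 - r)
S_5 = 4(1 - (-2/3)^5) / (1 - (-2/3))
S_5 = 4(1 - (-32/243)) / (5/3)
S_5 = 220/81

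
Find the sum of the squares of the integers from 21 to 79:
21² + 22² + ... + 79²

Use ∑_{k=1}^{n} k² = n(n+1)(2n+1)/6, then subtract the first 20 terms.
∑_{k=1}^{79} k² = 79×80×159/6 = 167480
∑_{k=1}^{20} k² = 20×21×41/6 = 2870
∑_{k=21}^{79} k² = 167480 - 2870 = 164610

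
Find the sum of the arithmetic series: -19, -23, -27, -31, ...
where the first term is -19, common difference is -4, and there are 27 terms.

Sₙ = n/2 × (first + last)
Last term = a + (n-1)d = -19 + (27-1)×(-4) = -123
S_27 = 27/2 × (-19 + (-123))
S_27 = 27/2 × (-142) = -1917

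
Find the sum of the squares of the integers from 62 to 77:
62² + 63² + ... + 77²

Use ∑_{k=1}^{n} k² = n(n+1)(2n+1)/6, then subtract the first 61 terms.
∑_{k=1}^{77} k² = 77×78×155/6 = 155155
∑_{k=1}^{61} k² = 61×62×123/6 = 77531
∑_{k=62}^{77} k² = 155155 - 77531 = 77624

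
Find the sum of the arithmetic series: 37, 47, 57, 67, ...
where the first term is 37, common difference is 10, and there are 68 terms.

Sₙ = n/2 × (first + last)
Last term = a + (n-1)d = 37 + (68-1)×10 = 707
S_68 = 68/2 × (37 + 707)
S_68 = 68/2 × 744 = 25296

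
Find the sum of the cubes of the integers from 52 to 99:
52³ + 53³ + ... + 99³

Use ∑_{k=1}^{n} k³ = [n(n+1)/2]², then subtract the first 51 terms.
∑_{k=1}^{99} k³ = [99×100/2]² = 4950² = 24502500
∑_{k=1}^{51} k³ = [51×52/2]² = 1326² = 1758276
∑_{k=52}^{99} k³ = 24502500 - 1758276 = 22744224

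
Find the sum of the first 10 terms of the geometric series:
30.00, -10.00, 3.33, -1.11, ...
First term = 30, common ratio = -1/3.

Sₙ = a(1 - rⁿ) / (1 - r)
S_10 = 30(1 - (-1/3)^10) / (1 - (-1/3))
S_10 = 30(1 - (1/59049)) / (4/3)
S_10 = 147620/6561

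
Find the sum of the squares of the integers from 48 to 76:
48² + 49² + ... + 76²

Use ∑_{k=1}^{n} k² = n(n+1)(2n+1)/6, then subtract the first 47 terms.
∑_{k=1}^{76} k² = 76×77×153/6 = 149226
∑_{k=1}^{47} k² = 47×48×95/6 = 35720
∑_{k=48}^{76} k² = 149226 - 35720 = 113506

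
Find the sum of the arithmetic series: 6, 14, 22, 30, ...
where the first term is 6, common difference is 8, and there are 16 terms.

Sₙ = n/2 × (first + last)
Last term = a + (n-1)d = 6 + (16-1)×8 = 126
S_16 = 16/2 × (6 + 126)
S_16 = 16/2 × 132 = 1056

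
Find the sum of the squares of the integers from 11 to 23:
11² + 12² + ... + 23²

Use ∑_{k=1}^{n} k² = n(n+1)(2n+1)/6, then subtract the first 10 terms.
∑_{k=1}^{23} k² = 23×24×47/6 = 4324
∑_{k=1}^{10} k² = 10×11×21/6 = 385
∑_{k=11}^{23} k² = 4324 - 385 = 3939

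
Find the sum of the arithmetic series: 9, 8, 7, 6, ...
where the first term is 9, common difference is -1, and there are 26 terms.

Sₙ = n/2 × (first + last)
Last term = a + (n-1)d = 9 + (26-1)×(-1) = -16
S_26 = 26/2 × (9 + (-16))
S_26 = 26/2 × (-7) = -91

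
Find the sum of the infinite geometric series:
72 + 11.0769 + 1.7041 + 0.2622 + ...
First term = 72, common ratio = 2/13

For |r| < 1, S = a / (1 - r)
S = 72 / (1 - (2/13))
S = 72 / (11/13)
S = 936/11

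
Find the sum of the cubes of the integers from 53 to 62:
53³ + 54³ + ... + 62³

Use ∑_{k=1}^{n} k³ = [n(n+1)/2]², then subtract the first 52 terms.
∑_{k=1}^{62} k³ = [62×63/2]² = 1953² = 3814209
∑_{k=1}^{52} k³ = [52×53/2]² = 1378² = 1898884
∑_{k=53}^{62} k³ = 3814209 - 1898884 = 1915325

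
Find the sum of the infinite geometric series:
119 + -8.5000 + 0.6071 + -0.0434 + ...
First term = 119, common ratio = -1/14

For |r| < 1, S = a / (1 - r)
S = 119 / (1 - (-1/14))
S = 119 / (15/14)
S = 1666/15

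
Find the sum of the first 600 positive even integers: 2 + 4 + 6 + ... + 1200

Sum of first n even numbers = n(n+1)
= 600×601
= 360600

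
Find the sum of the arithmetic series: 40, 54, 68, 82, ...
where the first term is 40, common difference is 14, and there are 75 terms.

Sₙ = n/2 × (first + last)
Last term = a + (n-1)d = 40 + (75-1)×14 = 1076
S_75 = 75/2 × (40 + 1076)
S_75 = 75/2 × 1116 = 41850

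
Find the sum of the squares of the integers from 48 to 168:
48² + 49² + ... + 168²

Use ∑_{k=1}^{n} k² = n(n+1)(2n+1)/6, then subtract the first 47 terms.
∑_{k=1}^{168} k² = 168×169×337/6 = 1594684
∑_{k=1}^{47} k² = 47×48×95/6 = 35720
∑_{k=48}^{168} k² = 1594684 - 35720 = 1558964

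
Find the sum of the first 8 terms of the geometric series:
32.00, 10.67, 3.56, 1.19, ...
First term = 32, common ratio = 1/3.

Sₙ = a(1 - rⁿ) / (1 - r)
S_8 = 32(1 - (1/3)^8) / (1 - (1/3))
S_8 = 32(1 - (1/6561)) / (2/3)
S_8 = 104960/2187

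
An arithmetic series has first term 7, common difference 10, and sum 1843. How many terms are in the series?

Using S = n/2 × [2a + (n-1)d]
1843 = n/2 × [2(7) + (n-1)(10)]
1843 = n/2 × [14 + 10n - 10]
3686 = n × [4 + 10n]
10n² + (4)n - 3686 = 0
Discriminant: Δ = (4)² - 4(10)(-3686) = 16 + 147440 = 147456
√Δ = 384
n = [-(4) + √Δ] / (2·10) = (-4 + 384) / 20 = 380 / 20 = 19
(The negative root is discarded since n must be a positive integer.)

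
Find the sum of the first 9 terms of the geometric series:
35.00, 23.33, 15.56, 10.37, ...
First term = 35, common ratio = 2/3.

Sₙ = a(1 - rⁿ) / (1 - r)
S_9 = 35(1 - (2/3)^9) / (1 - (2/3))
S_9 = 35(1 - (512/19683)) / (1/3)
S_9 = 670985/6561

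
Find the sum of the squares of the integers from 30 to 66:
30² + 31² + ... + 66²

Use ∑_{k=1}^{n} k² = n(n+1)(2n+1)/6, then subtract the first 29 terms.
∑_{k=1}^{66} k² = 66×67×133/6 = 98021
∑_{k=1}^{29} k² = 29×30×59/6 = 8555
∑_{k=30}^{66} k² = 98021 - 8555 = 89466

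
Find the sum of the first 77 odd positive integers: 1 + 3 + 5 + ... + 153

Sum of first n odd numbers = n²
= 77²
= 5929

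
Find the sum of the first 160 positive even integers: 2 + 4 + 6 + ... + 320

Sum of first n even numbers = n(n+1)
= 160×161
= 25760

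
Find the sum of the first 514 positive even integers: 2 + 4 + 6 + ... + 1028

Sum of first n even numbers = n(n+1)
= 514×515
= 264710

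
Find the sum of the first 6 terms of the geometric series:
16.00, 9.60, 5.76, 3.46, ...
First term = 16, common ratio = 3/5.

Sₙ = a(1 - rⁿ) / (1 - r)
S_6 = 16(1 - (3/5)^6) / (1 - (3/5))
S_6 = 16(1 - (729/15625)) / (2/5)
S_6 = 119168/3125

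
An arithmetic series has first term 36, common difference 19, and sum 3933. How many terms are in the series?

Using S = n/2 × [2a + (n-1)d]
3933 = n/2 × [2(36) + (n-1)(19)]
3933 = n/2 × [72 + 19n - 19]
7866 = n × [53 + 19n]
19n² + (53)n - 7866 = 0
Discriminant: Δ = (53)² - 4(19)(-7866) = 2809 + 597816 = 600625
√Δ = 775
n = [-(53) + √Δ] / (2·19) = (-53 + 775) / 38 = 722 / 38 = 19
(The negative root is discarded since n must be a positive integer.)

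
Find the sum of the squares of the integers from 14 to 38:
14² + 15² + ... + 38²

Use ∑_{k=1}^{n} k² = n(n+1)(2n+1)/6, then subtract the first 13 terms.
∑_{k=1}^{38} k² = 38×39×77/6 = 19019
∑_{k=1}^{13} k² = 13×14×27/6 = 819
∑_{k=14}^{38} k² = 19019 - 819 = 18200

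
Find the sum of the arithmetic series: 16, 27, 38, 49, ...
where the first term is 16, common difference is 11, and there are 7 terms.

Sₙ = n/2 × (first + last)
Last term = a + (n-1)d = 16 + (7-1)×11 = 82
S_7 = 7/2 × (16 + 82)
S_7 = 7/2 × 98 = 343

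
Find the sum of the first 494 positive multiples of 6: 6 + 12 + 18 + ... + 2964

Factor out 6: = 6(1 + 2 + ... + 494) = 6 × n(n+1)/2
= 6 × 494×495/2
= 6 × 122265
= 733590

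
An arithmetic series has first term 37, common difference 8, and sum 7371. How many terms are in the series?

Using S = n/2 × [2a + (n-1)d]
7371 = n/2 × [2(37) + (n-1)(8)]
7371 = n/2 × [74 + 8n - 8]
14742 = n × [66 + 8n]
8n² + (66)n - 14742 = 0
Discriminant: Δ = (66)² - 4(8)(-14742) = 4356 + 471744 = 476100
√Δ = 690
n = [-(66) + √Δ] / (2·8) = (-66 + 690) / 16 = 624 / 16 = 39
(The negative root is discarded since n must be a positive integer.)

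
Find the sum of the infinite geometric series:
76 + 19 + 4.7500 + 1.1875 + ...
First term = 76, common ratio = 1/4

For |r| < 1, S = a / (1 - r)
S = 76 / (1 - (1/4))
S = 76 / (3/4)
S = 304/3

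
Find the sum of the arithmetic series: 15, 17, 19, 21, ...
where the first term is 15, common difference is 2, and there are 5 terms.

Sₙ = n/2 × (first + last)
Last term = a + (n-1)d = 15 + (5-1)×2 = 23
S_5 = 5/2 × (15 + 23)
S_5 = 5/2 × 38 = 95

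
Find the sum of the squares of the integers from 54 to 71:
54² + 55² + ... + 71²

Use ∑_{k=1}^{n} k² = n(n+1)(2n+1)/6, then subtract the first 53 terms.
∑_{k=1}^{71} k² = 71×72×143/6 = 121836
∑_{k=1}^{53} k² = 53×54×107/6 = 51039
∑_{k=54}^{71} k² = 121836 - 51039 = 70797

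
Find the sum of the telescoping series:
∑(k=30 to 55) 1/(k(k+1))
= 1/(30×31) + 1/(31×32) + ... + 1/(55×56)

Partial fractions: 1/(k(k+1)) = 1/k - 1/(k+1)
The series telescopes:
= (1/30 - 1/31) + (1/31 - 1/32) + ... + (1/55 - 1/56)
= 1/30 - 1/56
= 13/840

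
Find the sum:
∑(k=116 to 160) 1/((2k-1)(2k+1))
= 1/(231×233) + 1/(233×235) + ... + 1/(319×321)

Partial fractions: 1/((2k-1)(2k+1)) = (1/2)[1/(2k-1) - 1/(2k+1)]
The series telescopes:
= (1/2)[1/231 - 1/321]
= 5/8239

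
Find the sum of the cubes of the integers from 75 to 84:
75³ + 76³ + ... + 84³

Use ∑_{k=1}^{n} k³ = [n(n+1)/2]², then subtract the first 74 terms.
∑_{k=1}^{84} k³ = [84×85/2]² = 3570² = 12744900
∑_{k=1}^{74} k³ = [74×75/2]² = 2775² = 7700625
∑_{k=75}^{84} k³ = 12744900 - 7700625 = 5044275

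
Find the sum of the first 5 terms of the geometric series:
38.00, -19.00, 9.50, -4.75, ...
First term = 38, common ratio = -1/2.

Sₙ = a(1 - rⁿ) / (1 - r)
S_5 = 38(1 - (-1/2)^5) / (1 - (-1/2))
S_5 = 38(1 - (-1/32)) / (3/2)
S_5 = 209/8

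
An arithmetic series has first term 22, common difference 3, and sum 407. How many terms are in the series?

Using S = n/2 × [2a + (n-1)d]
407 = n/2 × [2(22) + (n-1)(3)]
407 = n/2 × [44 + 3n - 3]
814 = n × [41 + 3n]
3n² + (41)n - 814 = 0
Discriminant: Δ = (41)² - 4(3)(-814) = 1681 + 9768 = 11449
√Δ = 107
n = [-(41) + √Δ] / (2·3) = (-41 + 107) / 6 = 66 / 6 = 11
(The negative root is discarded since n must be a positive integer.)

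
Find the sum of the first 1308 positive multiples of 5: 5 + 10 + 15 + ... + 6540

Factor out 5: = 5(1 + 2 + ... + 1308) = 5 × n(n+1)/2
= 5 × 1308×1309/2
= 5 × 856086
= 4280430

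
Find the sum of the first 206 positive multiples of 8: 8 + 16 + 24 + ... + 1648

Factor out 8: = 8(1 + 2 + ... + 206) = 8 × n(n+1)/2
= 8 × 206×207/2
= 8 × 21321
= 170568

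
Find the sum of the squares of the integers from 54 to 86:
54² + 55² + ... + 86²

Use ∑_{k=1}^{n} k² = n(n+1)(2n+1)/6, then subtract the first 53 terms.
∑_{k=1}^{86} k² = 86×87×173/6 = 215731
∑_{k=1}^{53} k² = 53×54×107/6 = 51039
∑_{k=54}^{86} k² = 215731 - 51039 = 164692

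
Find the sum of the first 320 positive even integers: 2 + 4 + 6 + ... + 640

Sum of first n even numbers = n(n+1)
= 320×321
= 102720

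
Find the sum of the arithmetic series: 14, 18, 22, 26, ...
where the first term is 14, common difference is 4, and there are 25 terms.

Sₙ = n/2 × (first + last)
Last term = a + (n-1)d = 14 + (25-1)×4 = 110
S_25 = 25/2 × (14 + 110)
S_25 = 25/2 × 124 = 1550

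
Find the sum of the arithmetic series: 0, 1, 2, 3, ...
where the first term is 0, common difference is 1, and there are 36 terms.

Sₙ = n/2 × (first + last)
Last term = a + (n-1)d = 0 + (36-1)×1 = 35
S_36 = 36/2 × (0 + 35)
S_36 = 36/2 × 35 = 630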